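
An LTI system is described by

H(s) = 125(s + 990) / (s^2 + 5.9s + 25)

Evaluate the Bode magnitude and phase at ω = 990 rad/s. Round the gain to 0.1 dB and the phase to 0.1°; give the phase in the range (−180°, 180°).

-15.0 dB, -134.7°

At s = jω = j990:
zero (s+990): 990 + j990 → |·| = √(990²+990²) = √1960200 ≈ 1400.1, ∠ = arctan(990/990) ≈ 45.00°
quadratic: (j990)² + 5.9·j990 + 25 = -980075 + j5841 → |·| ≈ 9.8009e+05, ∠ ≈ 179.66°
|H| = 125 · 1400.1 / 9.8009e+05 ≈ 0.17857
Gain = 20 log₁₀(0.17857) ≈ -14.96 dB
∠H = 45.00° − 179.66° = -134.66°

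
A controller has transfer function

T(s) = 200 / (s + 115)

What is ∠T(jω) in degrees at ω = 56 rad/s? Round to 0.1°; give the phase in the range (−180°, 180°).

-26.0°

Substitute s = j56:
Numerator: 200 = 200 + j0
Denominator: (j56) + 115 = 115 + j56
|N| = √(200² + 0²) ≈ 200, ∠N ≈ 0.00°
|D| = √(115² + 56²) ≈ 127.91, ∠D ≈ 25.96°
∠T = 0.00° − 25.96° = -25.96°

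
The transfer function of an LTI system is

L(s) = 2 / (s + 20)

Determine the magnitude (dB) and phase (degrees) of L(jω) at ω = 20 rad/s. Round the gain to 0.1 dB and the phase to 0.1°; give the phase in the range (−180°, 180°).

-23.0 dB, -45.0°

Substitute s = j20:
Numerator: 2 = 2 + j0
Denominator: (j20) + 20 = 20 + j20
|N| = √(2² + 0²) ≈ 2, ∠N ≈ 0.00°
|D| = √(20² + 20²) ≈ 28.284, ∠D ≈ 45.00°
|L| = 2 / 28.284 ≈ 0.070711
Gain = 20 log₁₀(0.070711) ≈ -23.01 dB
∠L = 0.00° − 45.00° = -45.00°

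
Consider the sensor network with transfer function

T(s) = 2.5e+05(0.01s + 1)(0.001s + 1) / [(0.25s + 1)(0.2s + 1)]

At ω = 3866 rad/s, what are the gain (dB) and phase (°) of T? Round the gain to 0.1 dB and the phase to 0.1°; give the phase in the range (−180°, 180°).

At ω = 3866 rad/s:
zero (1 + j3866·0.01) = 1 + j38.66 → |·| ≈ 38.673, ∠ ≈ 88.52°
zero (1 + j3866·0.001) = 1 + j3.866 → |·| ≈ 3.9932, ∠ ≈ 75.50°
pole (1 + j3866·0.25) = 1 + j966.5 → |·| ≈ 966.5, ∠ ≈ 89.94°
pole (1 + j3866·0.2) = 1 + j773.2 → |·| ≈ 773.2, ∠ ≈ 89.93°
|T| = 2.5e+05 · 38.673 · 3.9932 / (966.5 · 773.2) ≈ 51.662
Gain = 20 log₁₀(51.662) ≈ 34.26 dB
∠T = (88.52° + 75.50°) − (89.94° + 89.93°) = -15.85°

34.3 dB, -15.9°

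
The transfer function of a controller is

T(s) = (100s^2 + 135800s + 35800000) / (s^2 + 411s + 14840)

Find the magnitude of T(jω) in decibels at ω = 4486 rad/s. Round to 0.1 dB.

40.2 dB

Substitute s = j4486:
Numerator: 100(j4486)^2 + 135800(j4486) + 35800000 = -1976619600 + j609198800
Denominator: (j4486)^2 + 411(j4486) + 14840 = -20109356 + j1843746
|N| = √(1976619600² + 609198800²) ≈ 2.0684e+09, ∠N ≈ 162.87°
|D| = √(20109356² + 1843746²) ≈ 2.0194e+07, ∠D ≈ 174.76°
|T| = 2.0684e+09 / 2.0194e+07 ≈ 102.43
Gain = 20 log₁₀(102.43) ≈ 40.21 dB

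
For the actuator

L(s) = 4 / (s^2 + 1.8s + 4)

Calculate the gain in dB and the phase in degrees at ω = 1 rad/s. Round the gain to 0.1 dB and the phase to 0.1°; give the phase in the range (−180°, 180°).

1.2 dB, -31.0°

At s = jω = j1:
quadratic: (j1)² + 1.8·j1 + 4 = 3 + j1.8 → |·| ≈ 3.4986, ∠ ≈ 30.96°
|L| = 4 / 3.4986 ≈ 1.1433
Gain = 20 log₁₀(1.1433) ≈ 1.16 dB
∠L = 0.00° − 30.96° = -30.96°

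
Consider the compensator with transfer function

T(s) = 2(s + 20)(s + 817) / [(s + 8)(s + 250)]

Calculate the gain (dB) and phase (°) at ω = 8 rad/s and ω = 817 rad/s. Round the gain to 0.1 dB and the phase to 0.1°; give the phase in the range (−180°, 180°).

At s = jω = j8:
zero (s+20): 20 + j8 → |·| = √(20²+8²) = √464 ≈ 21.541, ∠ = arctan(8/20) ≈ 21.80°
zero (s+817): 817 + j8 → |·| = √(817²+8²) = √667553 ≈ 817.04, ∠ = arctan(8/817) ≈ 0.56°
pole (s+8): 8 + j8 → |·| = √(8²+8²) = √128 ≈ 11.314, ∠ = arctan(8/8) ≈ 45.00°
pole (s+250): 250 + j8 → |·| = √(250²+8²) = √62564 ≈ 250.13, ∠ = arctan(8/250) ≈ 1.83°
|T| = 2 · 17600 / 2830 ≈ 12.438
Gain = 20 log₁₀(12.438) ≈ 21.90 dB
∠T = 22.36° − 46.83° = -24.47°

At s = jω = j817:
zero (s+20): 20 + j817 → |·| = √(20²+817²) = √667889 ≈ 817.24, ∠ = arctan(817/20) ≈ 88.60°
zero (s+817): 817 + j817 → |·| = √(817²+817²) = √1334978 ≈ 1155.4, ∠ = arctan(817/817) ≈ 45.00°
pole (s+8): 8 + j817 → |·| = √(8²+817²) = √667553 ≈ 817.04, ∠ = arctan(817/8) ≈ 89.44°
pole (s+250): 250 + j817 → |·| = √(250²+817²) = √729989 ≈ 854.39, ∠ = arctan(817/250) ≈ 72.99°
|T| = 2 · 9.4424e+05 / 6.9807e+05 ≈ 2.7053
Gain = 20 log₁₀(2.7053) ≈ 8.64 dB
∠T = 133.60° − 162.43° = -28.83°

ω = 8: 21.9 dB, -24.5°; ω = 817: 8.6 dB, -28.8°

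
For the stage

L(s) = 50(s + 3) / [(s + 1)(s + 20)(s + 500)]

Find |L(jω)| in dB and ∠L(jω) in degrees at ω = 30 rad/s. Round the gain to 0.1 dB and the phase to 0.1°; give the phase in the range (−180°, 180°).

At s = jω = j30:
zero (s+3): 3 + j30 → |·| = √(3²+30²) = √909 ≈ 30.15, ∠ = arctan(30/3) ≈ 84.29°
pole (s+1): 1 + j30 → |·| = √(1²+30²) = √901 ≈ 30.017, ∠ = arctan(30/1) ≈ 88.09°
pole (s+20): 20 + j30 → |·| = √(20²+30²) = √1300 ≈ 36.056, ∠ = arctan(30/20) ≈ 56.31°
pole (s+500): 500 + j30 → |·| = √(500²+30²) = √250900 ≈ 500.9, ∠ = arctan(30/500) ≈ 3.43°
|L| = 50 · 30.15 / 5.4212e+05 ≈ 0.0027807
Gain = 20 log₁₀(0.0027807) ≈ -51.12 dB
∠L = 84.29° − 147.83° = -63.54°

-51.1 dB, -63.5°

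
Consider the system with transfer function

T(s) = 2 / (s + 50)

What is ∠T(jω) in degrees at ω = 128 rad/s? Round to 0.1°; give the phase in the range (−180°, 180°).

Substitute s = j128:
Numerator: 2 = 2 + j0
Denominator: (j128) + 50 = 50 + j128
|N| = √(2² + 0²) ≈ 2, ∠N ≈ 0.00°
|D| = √(50² + 128²) ≈ 137.42, ∠D ≈ 68.66°
∠T = 0.00° − 68.66° = -68.66°

-68.7°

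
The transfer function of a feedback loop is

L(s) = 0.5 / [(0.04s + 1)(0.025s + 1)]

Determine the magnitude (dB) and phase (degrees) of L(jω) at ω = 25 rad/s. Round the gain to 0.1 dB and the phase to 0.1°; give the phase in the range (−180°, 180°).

-10.5 dB, -77.0°

At ω = 25 rad/s:
pole (1 + j25·0.04) = 1 + j1 → |·| ≈ 1.4142, ∠ ≈ 45.00°
pole (1 + j25·0.025) = 1 + j0.625 → |·| ≈ 1.1792, ∠ ≈ 32.01°
|L| = 0.5 · 1 / (1.4142 · 1.1792) ≈ 0.29983
Gain = 20 log₁₀(0.29983) ≈ -10.46 dB
∠L = (0°) − (45.00° + 32.01°) = -77.01°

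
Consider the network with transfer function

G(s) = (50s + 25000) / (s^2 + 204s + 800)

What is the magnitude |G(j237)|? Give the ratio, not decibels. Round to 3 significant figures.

Substitute s = j237:
Numerator: 50(j237) + 25000 = 25000 + j11850
Denominator: (j237)^2 + 204(j237) + 800 = -55369 + j48348
|N| = √(25000² + 11850²) ≈ 27666, ∠N ≈ 25.36°
|D| = √(55369² + 48348²) ≈ 73507, ∠D ≈ 138.87°
|G| = 27666 / 73507 ≈ 0.37637

0.376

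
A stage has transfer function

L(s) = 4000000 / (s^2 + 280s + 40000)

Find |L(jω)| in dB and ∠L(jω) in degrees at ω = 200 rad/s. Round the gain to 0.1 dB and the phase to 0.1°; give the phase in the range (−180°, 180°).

37.1 dB, -90.0°

At s = jω = j200:
quadratic: (j200)² + 280·j200 + 40000 = 0 + j56000 → |·| ≈ 56000, ∠ ≈ 90.00°
|L| = 4000000 / 56000 ≈ 71.429
Gain = 20 log₁₀(71.429) ≈ 37.08 dB
∠L = 0.00° − 90.00° = -90.00°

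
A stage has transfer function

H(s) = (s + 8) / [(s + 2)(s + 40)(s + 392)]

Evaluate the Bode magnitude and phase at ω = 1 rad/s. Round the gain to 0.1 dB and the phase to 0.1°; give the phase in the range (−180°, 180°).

-72.8 dB, -21.0°

At s = jω = j1:
zero (s+8): 8 + j1 → |·| = √(8²+1²) = √65 ≈ 8.0623, ∠ = arctan(1/8) ≈ 7.13°
pole (s+2): 2 + j1 → |·| = √(2²+1²) = √5 ≈ 2.2361, ∠ = arctan(1/2) ≈ 26.57°
pole (s+40): 40 + j1 → |·| = √(40²+1²) = √1601 ≈ 40.012, ∠ = arctan(1/40) ≈ 1.43°
pole (s+392): 392 + j1 → |·| = √(392²+1²) = √153665 ≈ 392, ∠ = arctan(1/392) ≈ 0.15°
|H| = 1 · 8.0623 / 35073 ≈ 0.00022987
Gain = 20 log₁₀(0.00022987) ≈ -72.77 dB
∠H = 7.13° − 28.15° = -21.02°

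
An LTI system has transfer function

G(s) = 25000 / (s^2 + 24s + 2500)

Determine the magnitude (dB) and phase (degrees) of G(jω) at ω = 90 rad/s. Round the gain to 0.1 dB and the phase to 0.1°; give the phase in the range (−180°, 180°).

At s = jω = j90:
quadratic: (j90)² + 24·j90 + 2500 = -5600 + j2160 → |·| ≈ 6002.1, ∠ ≈ 158.91°
|G| = 25000 / 6002.1 ≈ 4.1652
Gain = 20 log₁₀(4.1652) ≈ 12.39 dB
∠G = 0.00° − 158.91° = -158.91°

12.4 dB, -158.9°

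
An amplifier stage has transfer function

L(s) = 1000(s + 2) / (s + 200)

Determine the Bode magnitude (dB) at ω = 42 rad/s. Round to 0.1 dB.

46.3 dB

At s = jω = j42:
zero (s+2): 2 + j42 → |·| = √(2²+42²) = √1768 ≈ 42.048, ∠ = arctan(42/2) ≈ 87.27°
pole (s+200): 200 + j42 → |·| = √(200²+42²) = √41764 ≈ 204.36, ∠ = arctan(42/200) ≈ 11.86°
|L| = 1000 · 42.048 / 204.36 ≈ 205.75
Gain = 20 log₁₀(205.75) ≈ 46.27 dB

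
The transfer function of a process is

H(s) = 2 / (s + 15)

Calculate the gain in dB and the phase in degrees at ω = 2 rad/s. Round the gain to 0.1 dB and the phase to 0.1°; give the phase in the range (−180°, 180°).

-17.6 dB, -7.6°

Substitute s = j2:
Numerator: 2 = 2 + j0
Denominator: (j2) + 15 = 15 + j2
|N| = √(2² + 0²) ≈ 2, ∠N ≈ 0.00°
|D| = √(15² + 2²) ≈ 15.133, ∠D ≈ 7.59°
|H| = 2 / 15.133 ≈ 0.13216
Gain = 20 log₁₀(0.13216) ≈ -17.58 dB
∠H = 0.00° − 7.59° = -7.59°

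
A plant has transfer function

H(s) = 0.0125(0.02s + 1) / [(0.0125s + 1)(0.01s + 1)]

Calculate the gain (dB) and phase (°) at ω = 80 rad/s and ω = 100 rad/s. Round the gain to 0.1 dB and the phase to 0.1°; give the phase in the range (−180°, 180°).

At ω = 80 rad/s:
zero (1 + j80·0.02) = 1 + j1.6 → |·| ≈ 1.8868, ∠ ≈ 57.99°
pole (1 + j80·0.0125) = 1 + j1 → |·| ≈ 1.4142, ∠ ≈ 45.00°
pole (1 + j80·0.01) = 1 + j0.8 → |·| ≈ 1.2806, ∠ ≈ 38.66°
|H| = 0.0125 · 1.8868 / (1.4142 · 1.2806) ≈ 0.013023
Gain = 20 log₁₀(0.013023) ≈ -37.71 dB
∠H = (57.99°) − (45.00° + 38.66°) = -25.67°

At ω = 100 rad/s:
zero (1 + j100·0.02) = 1 + j2 → |·| ≈ 2.2361, ∠ ≈ 63.43°
pole (1 + j100·0.0125) = 1 + j1.25 → |·| ≈ 1.6008, ∠ ≈ 51.34°
pole (1 + j100·0.01) = 1 + j1 → |·| ≈ 1.4142, ∠ ≈ 45.00°
|H| = 0.0125 · 2.2361 / (1.6008 · 1.4142) ≈ 0.012347
Gain = 20 log₁₀(0.012347) ≈ -38.17 dB
∠H = (63.43°) − (51.34° + 45.00°) = -32.91°

ω = 80: -37.7 dB, -25.7°; ω = 100: -38.2 dB, -32.9°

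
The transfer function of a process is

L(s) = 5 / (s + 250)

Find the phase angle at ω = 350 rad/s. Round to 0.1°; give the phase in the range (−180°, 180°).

Substitute s = j350:
Numerator: 5 = 5 + j0
Denominator: (j350) + 250 = 250 + j350
|N| = √(5² + 0²) ≈ 5, ∠N ≈ 0.00°
|D| = √(250² + 350²) ≈ 430.12, ∠D ≈ 54.46°
∠L = 0.00° − 54.46° = -54.46°

-54.5°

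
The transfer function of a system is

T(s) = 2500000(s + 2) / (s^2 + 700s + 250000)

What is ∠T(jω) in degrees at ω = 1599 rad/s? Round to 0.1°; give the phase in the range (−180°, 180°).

At s = jω = j1599:
zero (s+2): 2 + j1599 → |·| = √(2²+1599²) = √2556805 ≈ 1599, ∠ = arctan(1599/2) ≈ 89.93°
quadratic: (j1599)² + 700·j1599 + 250000 = -2306801 + j1119300 → |·| ≈ 2.564e+06, ∠ ≈ 154.12°
∠T = 89.93° − 154.12° = -64.19°

-64.2°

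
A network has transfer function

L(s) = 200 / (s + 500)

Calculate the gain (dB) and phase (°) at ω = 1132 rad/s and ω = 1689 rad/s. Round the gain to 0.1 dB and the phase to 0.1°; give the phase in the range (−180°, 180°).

ω = 1132: -15.8 dB, -66.2°; ω = 1689: -18.9 dB, -73.5°

At s = jω = j1132:
pole (s+500): 500 + j1132 → |·| = √(500²+1132²) = √1531424 ≈ 1237.5, ∠ = arctan(1132/500) ≈ 66.17°
|L| = 200 / 1237.5 ≈ 0.16162
Gain = 20 log₁₀(0.16162) ≈ -15.83 dB
∠L = 0.00° − 66.17° = -66.17°

At s = jω = j1689:
pole (s+500): 500 + j1689 → |·| = √(500²+1689²) = √3102721 ≈ 1761.5, ∠ = arctan(1689/500) ≈ 73.51°
|L| = 200 / 1761.5 ≈ 0.11354
Gain = 20 log₁₀(0.11354) ≈ -18.90 dB
∠L = 0.00° − 73.51° = -73.51°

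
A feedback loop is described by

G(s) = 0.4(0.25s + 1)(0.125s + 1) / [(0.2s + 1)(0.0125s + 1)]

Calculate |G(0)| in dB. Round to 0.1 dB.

G(0) = 0.4 · 1 / 1 = 0.4
20 log₁₀(0.4) ≈ -7.96 dB

-8.0 dB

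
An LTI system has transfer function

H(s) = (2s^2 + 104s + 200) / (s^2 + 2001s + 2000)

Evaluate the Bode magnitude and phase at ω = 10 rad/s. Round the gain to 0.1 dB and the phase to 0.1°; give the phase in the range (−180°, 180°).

Substitute s = j10:
Numerator: 2(j10)^2 + 104(j10) + 200 = 0 + j1040
Denominator: (j10)^2 + 2001(j10) + 2000 = 1900 + j20010
|N| = √(0² + 1040²) ≈ 1040, ∠N ≈ 90.00°
|D| = √(1900² + 20010²) ≈ 20100, ∠D ≈ 84.58°
|H| = 1040 / 20100 ≈ 0.051741
Gain = 20 log₁₀(0.051741) ≈ -25.72 dB
∠H = 90.00° − 84.58° = 5.42°

-25.7 dB, 5.4°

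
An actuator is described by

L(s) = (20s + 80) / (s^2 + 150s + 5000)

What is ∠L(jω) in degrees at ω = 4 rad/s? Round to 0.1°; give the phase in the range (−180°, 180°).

Substitute s = j4:
Numerator: 20(j4) + 80 = 80 + j80
Denominator: (j4)^2 + 150(j4) + 5000 = 4984 + j600
|N| = √(80² + 80²) ≈ 113.14, ∠N ≈ 45.00°
|D| = √(4984² + 600²) ≈ 5020, ∠D ≈ 6.86°
∠L = 45.00° − 6.86° = 38.14°

38.1°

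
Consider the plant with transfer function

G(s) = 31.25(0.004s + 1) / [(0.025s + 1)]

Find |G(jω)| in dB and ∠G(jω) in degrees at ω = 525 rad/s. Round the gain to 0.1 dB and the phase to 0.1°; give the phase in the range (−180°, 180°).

14.8 dB, -21.1°

At ω = 525 rad/s:
zero (1 + j525·0.004) = 1 + j2.1 → |·| ≈ 2.3259, ∠ ≈ 64.54°
pole (1 + j525·0.025) = 1 + j13.125 → |·| ≈ 13.163, ∠ ≈ 85.64°
|G| = 31.25 · 2.3259 / (13.163) ≈ 5.5219
Gain = 20 log₁₀(5.5219) ≈ 14.84 dB
∠G = (64.54°) − (85.64°) = -21.10°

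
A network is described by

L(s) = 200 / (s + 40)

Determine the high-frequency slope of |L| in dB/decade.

Each pole contributes −20 dB/decade at high frequency; each zero contributes +20 dB/decade.
Net: 0 zero(s) − 1 pole(s) → -20 dB/decade.

-20 dB/decade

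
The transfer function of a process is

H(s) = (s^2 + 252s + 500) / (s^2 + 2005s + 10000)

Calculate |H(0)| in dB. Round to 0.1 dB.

H(0) = 500 / 10000 = 0.05
20 log₁₀(0.05) ≈ -26.02 dB

-26.0 dB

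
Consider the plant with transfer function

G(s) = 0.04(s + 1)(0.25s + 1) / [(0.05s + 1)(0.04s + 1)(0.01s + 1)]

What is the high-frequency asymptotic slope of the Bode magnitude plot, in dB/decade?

Each pole contributes −20 dB/decade at high frequency; each zero contributes +20 dB/decade.
Net: 2 zero(s) − 3 pole(s) → -20 dB/decade.

-20 dB/decade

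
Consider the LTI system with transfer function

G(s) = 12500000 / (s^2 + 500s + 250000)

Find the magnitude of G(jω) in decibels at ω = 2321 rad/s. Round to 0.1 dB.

At s = jω = j2321:
quadratic: (j2321)² + 500·j2321 + 250000 = -5137041 + j1160500 → |·| ≈ 5.2665e+06, ∠ ≈ 167.27°
|G| = 12500000 / 5.2665e+06 ≈ 2.3735
Gain = 20 log₁₀(2.3735) ≈ 7.51 dB

7.5 dB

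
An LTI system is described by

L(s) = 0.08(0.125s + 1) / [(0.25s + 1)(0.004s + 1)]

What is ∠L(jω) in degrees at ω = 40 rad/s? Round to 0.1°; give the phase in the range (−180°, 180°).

At ω = 40 rad/s:
zero (1 + j40·0.125) = 1 + j5 → |·| ≈ 5.099, ∠ ≈ 78.69°
pole (1 + j40·0.25) = 1 + j10 → |·| ≈ 10.05, ∠ ≈ 84.29°
pole (1 + j40·0.004) = 1 + j0.16 → |·| ≈ 1.0127, ∠ ≈ 9.09°
∠L = (78.69°) − (84.29° + 9.09°) = -14.69°

-14.7°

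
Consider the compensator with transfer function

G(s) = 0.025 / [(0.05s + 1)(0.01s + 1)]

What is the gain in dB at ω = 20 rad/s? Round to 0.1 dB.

At ω = 20 rad/s:
pole (1 + j20·0.05) = 1 + j1 → |·| ≈ 1.4142, ∠ ≈ 45.00°
pole (1 + j20·0.01) = 1 + j0.2 → |·| ≈ 1.0198, ∠ ≈ 11.31°
|G| = 0.025 · 1 / (1.4142 · 1.0198) ≈ 0.017335
Gain = 20 log₁₀(0.017335) ≈ -35.22 dB

-35.2 dB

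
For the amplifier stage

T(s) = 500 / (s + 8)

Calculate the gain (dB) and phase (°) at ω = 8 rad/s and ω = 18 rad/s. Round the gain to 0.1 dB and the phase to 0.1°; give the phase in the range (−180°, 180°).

ω = 8: 32.9 dB, -45.0°; ω = 18: 28.1 dB, -66.0°

Substitute s = j8:
Numerator: 500 = 500 + j0
Denominator: (j8) + 8 = 8 + j8
|N| = √(500² + 0²) ≈ 500, ∠N ≈ 0.00°
|D| = √(8² + 8²) ≈ 11.314, ∠D ≈ 45.00°
|T| = 500 / 11.314 ≈ 44.193
Gain = 20 log₁₀(44.193) ≈ 32.91 dB
∠T = 0.00° − 45.00° = -45.00°

Substitute s = j18:
Numerator: 500 = 500 + j0
Denominator: (j18) + 8 = 8 + j18
|N| = √(500² + 0²) ≈ 500, ∠N ≈ 0.00°
|D| = √(8² + 18²) ≈ 19.698, ∠D ≈ 66.04°
|T| = 500 / 19.698 ≈ 25.383
Gain = 20 log₁₀(25.383) ≈ 28.09 dB
∠T = 0.00° − 66.04° = -66.04°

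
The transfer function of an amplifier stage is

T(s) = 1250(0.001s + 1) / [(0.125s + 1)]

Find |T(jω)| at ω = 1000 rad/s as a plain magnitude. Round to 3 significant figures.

14.1

At ω = 1000 rad/s:
zero (1 + j1000·0.001) = 1 + j1 → |·| ≈ 1.4142, ∠ ≈ 45.00°
pole (1 + j1000·0.125) = 1 + j125 → |·| ≈ 125, ∠ ≈ 89.54°
|T| = 1250 · 1.4142 / (125) ≈ 14.142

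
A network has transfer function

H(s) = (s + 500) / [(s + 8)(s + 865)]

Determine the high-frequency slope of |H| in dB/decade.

-20 dB/decade

Each pole contributes −20 dB/decade at high frequency; each zero contributes +20 dB/decade.
Net: 1 zero(s) − 2 pole(s) → -20 dB/decade.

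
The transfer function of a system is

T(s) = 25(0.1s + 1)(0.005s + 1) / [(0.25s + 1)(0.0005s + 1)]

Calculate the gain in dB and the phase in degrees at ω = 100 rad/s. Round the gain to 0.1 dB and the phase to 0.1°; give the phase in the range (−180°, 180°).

21.0 dB, 20.3°

At ω = 100 rad/s:
zero (1 + j100·0.1) = 1 + j10 → |·| ≈ 10.05, ∠ ≈ 84.29°
zero (1 + j100·0.005) = 1 + j0.5 → |·| ≈ 1.118, ∠ ≈ 26.57°
pole (1 + j100·0.25) = 1 + j25 → |·| ≈ 25.02, ∠ ≈ 87.71°
pole (1 + j100·0.0005) = 1 + j0.05 → |·| ≈ 1.0012, ∠ ≈ 2.86°
|T| = 25 · 10.05 · 1.118 / (25.02 · 1.0012) ≈ 11.213
Gain = 20 log₁₀(11.213) ≈ 20.99 dB
∠T = (84.29° + 26.57°) − (87.71° + 2.86°) = 20.29°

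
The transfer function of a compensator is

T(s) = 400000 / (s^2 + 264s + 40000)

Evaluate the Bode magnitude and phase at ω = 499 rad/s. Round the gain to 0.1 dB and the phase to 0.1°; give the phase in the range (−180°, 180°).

At s = jω = j499:
quadratic: (j499)² + 264·j499 + 40000 = -209001 + j131736 → |·| ≈ 2.4705e+05, ∠ ≈ 147.78°
|T| = 400000 / 2.4705e+05 ≈ 1.6191
Gain = 20 log₁₀(1.6191) ≈ 4.19 dB
∠T = 0.00° − 147.78° = -147.78°

4.2 dB, -147.8°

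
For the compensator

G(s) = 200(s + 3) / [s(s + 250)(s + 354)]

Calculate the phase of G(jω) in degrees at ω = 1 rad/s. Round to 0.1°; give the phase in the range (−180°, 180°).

-72.0°

At s = jω = j1:
zero (s+3): 3 + j1 → |·| = √(3²+1²) = √10 ≈ 3.1623, ∠ = arctan(1/3) ≈ 18.43°
pole (s+250): 250 + j1 → |·| = √(250²+1²) = √62501 ≈ 250, ∠ = arctan(1/250) ≈ 0.23°
pole (s+354): 354 + j1 → |·| = √(354²+1²) = √125317 ≈ 354, ∠ = arctan(1/354) ≈ 0.16°
pole at origin: |s| = 1, ∠ = 90.00° (in denominator)
∠G = 18.43° − 90.39° = -71.96°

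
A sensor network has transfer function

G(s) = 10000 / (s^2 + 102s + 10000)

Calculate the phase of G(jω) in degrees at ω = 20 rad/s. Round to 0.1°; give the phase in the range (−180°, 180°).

At s = jω = j20:
quadratic: (j20)² + 102·j20 + 10000 = 9600 + j2040 → |·| ≈ 9814.4, ∠ ≈ 12.00°
∠G = 0.00° − 12.00° = -12.00°

-12.0°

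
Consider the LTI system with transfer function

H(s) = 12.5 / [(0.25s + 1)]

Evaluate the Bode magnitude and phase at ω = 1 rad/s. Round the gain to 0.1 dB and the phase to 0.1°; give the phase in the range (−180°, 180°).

At ω = 1 rad/s:
pole (1 + j1·0.25) = 1 + j0.25 → |·| ≈ 1.0308, ∠ ≈ 14.04°
|H| = 12.5 · 1 / (1.0308) ≈ 12.127
Gain = 20 log₁₀(12.127) ≈ 21.68 dB
∠H = (0°) − (14.04°) = -14.04°

21.7 dB, -14.0°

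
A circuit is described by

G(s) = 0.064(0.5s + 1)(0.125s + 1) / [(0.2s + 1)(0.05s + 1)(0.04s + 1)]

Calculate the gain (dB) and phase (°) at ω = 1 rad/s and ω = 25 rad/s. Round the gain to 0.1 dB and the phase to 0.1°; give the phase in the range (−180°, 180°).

At ω = 1 rad/s:
zero (1 + j1·0.5) = 1 + j0.5 → |·| ≈ 1.118, ∠ ≈ 26.57°
zero (1 + j1·0.125) = 1 + j0.125 → |·| ≈ 1.0078, ∠ ≈ 7.13°
pole (1 + j1·0.2) = 1 + j0.2 → |·| ≈ 1.0198, ∠ ≈ 11.31°
pole (1 + j1·0.05) = 1 + j0.05 → |·| ≈ 1.0012, ∠ ≈ 2.86°
pole (1 + j1·0.04) = 1 + j0.04 → |·| ≈ 1.0008, ∠ ≈ 2.29°
|G| = 0.064 · 1.118 · 1.0078 / (1.0198 · 1.0012 · 1.0008) ≈ 0.070569
Gain = 20 log₁₀(0.070569) ≈ -23.03 dB
∠G = (26.57° + 7.13°) − (11.31° + 2.86° + 2.29°) = 17.24°

At ω = 25 rad/s:
zero (1 + j25·0.5) = 1 + j12.5 → |·| ≈ 12.54, ∠ ≈ 85.43°
zero (1 + j25·0.125) = 1 + j3.125 → |·| ≈ 3.2811, ∠ ≈ 72.26°
pole (1 + j25·0.2) = 1 + j5 → |·| ≈ 5.099, ∠ ≈ 78.69°
pole (1 + j25·0.05) = 1 + j1.25 → |·| ≈ 1.6008, ∠ ≈ 51.34°
pole (1 + j25·0.04) = 1 + j1 → |·| ≈ 1.4142, ∠ ≈ 45.00°
|G| = 0.064 · 12.54 · 3.2811 / (5.099 · 1.6008 · 1.4142) ≈ 0.22812
Gain = 20 log₁₀(0.22812) ≈ -12.84 dB
∠G = (85.43° + 72.26°) − (78.69° + 51.34° + 45.00°) = -17.34°

ω = 1: -23.0 dB, 17.2°; ω = 25: -12.8 dB, -17.3°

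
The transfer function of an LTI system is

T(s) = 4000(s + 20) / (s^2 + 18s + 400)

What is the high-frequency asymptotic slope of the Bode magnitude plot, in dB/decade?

-20 dB/decade

Each pole contributes −20 dB/decade at high frequency; each zero contributes +20 dB/decade.
Net: 1 zero(s) − 2 pole(s) → -20 dB/decade.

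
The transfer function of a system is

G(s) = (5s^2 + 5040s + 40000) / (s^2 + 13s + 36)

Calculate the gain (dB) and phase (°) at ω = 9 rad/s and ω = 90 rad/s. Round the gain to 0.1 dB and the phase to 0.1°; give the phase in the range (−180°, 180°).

ω = 9: 53.6 dB, -62.2°; ω = 90: 34.9 dB, -81.7°

Substitute s = j9:
Numerator: 5(j9)^2 + 5040(j9) + 40000 = 39595 + j45360
Denominator: (j9)^2 + 13(j9) + 36 = -45 + j117
|N| = √(39595² + 45360²) ≈ 60210, ∠N ≈ 48.88°
|D| = √(45² + 117²) ≈ 125.36, ∠D ≈ 111.04°
|G| = 60210 / 125.36 ≈ 480.3
Gain = 20 log₁₀(480.3) ≈ 53.63 dB
∠G = 48.88° − 111.04° = -62.16°

Substitute s = j90:
Numerator: 5(j90)^2 + 5040(j90) + 40000 = -500 + j453600
Denominator: (j90)^2 + 13(j90) + 36 = -8064 + j1170
|N| = √(500² + 453600²) ≈ 4.536e+05, ∠N ≈ 90.06°
|D| = √(8064² + 1170²) ≈ 8148.4, ∠D ≈ 171.74°
|G| = 4.536e+05 / 8148.4 ≈ 55.667
Gain = 20 log₁₀(55.667) ≈ 34.91 dB
∠G = 90.06° − 171.74° = -81.68°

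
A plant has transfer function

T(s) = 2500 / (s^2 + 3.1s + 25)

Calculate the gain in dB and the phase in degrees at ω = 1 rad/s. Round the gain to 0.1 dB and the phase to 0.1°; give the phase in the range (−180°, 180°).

At s = jω = j1:
quadratic: (j1)² + 3.1·j1 + 25 = 24 + j3.1 → |·| ≈ 24.199, ∠ ≈ 7.36°
|T| = 2500 / 24.199 ≈ 103.31
Gain = 20 log₁₀(103.31) ≈ 40.28 dB
∠T = 0.00° − 7.36° = -7.36°

40.3 dB, -7.4°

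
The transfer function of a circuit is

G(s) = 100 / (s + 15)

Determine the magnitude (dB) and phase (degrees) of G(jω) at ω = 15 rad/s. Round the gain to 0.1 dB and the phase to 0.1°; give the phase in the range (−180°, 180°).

Substitute s = j15:
Numerator: 100 = 100 + j0
Denominator: (j15) + 15 = 15 + j15
|N| = √(100² + 0²) ≈ 100, ∠N ≈ 0.00°
|D| = √(15² + 15²) ≈ 21.213, ∠D ≈ 45.00°
|G| = 100 / 21.213 ≈ 4.7141
Gain = 20 log₁₀(4.7141) ≈ 13.47 dB
∠G = 0.00° − 45.00° = -45.00°

13.5 dB, -45.0°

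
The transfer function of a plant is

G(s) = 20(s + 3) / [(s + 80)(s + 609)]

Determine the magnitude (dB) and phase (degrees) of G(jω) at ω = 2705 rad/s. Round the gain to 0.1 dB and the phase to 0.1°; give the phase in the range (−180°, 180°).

At s = jω = j2705:
zero (s+3): 3 + j2705 → |·| = √(3²+2705²) = √7317034 ≈ 2705, ∠ = arctan(2705/3) ≈ 89.94°
pole (s+80): 80 + j2705 → |·| = √(80²+2705²) = √7323425 ≈ 2706.2, ∠ = arctan(2705/80) ≈ 88.31°
pole (s+609): 609 + j2705 → |·| = √(609²+2705²) = √7687906 ≈ 2772.7, ∠ = arctan(2705/609) ≈ 77.31°
|G| = 20 · 2705 / 7.5035e+06 ≈ 0.00721
Gain = 20 log₁₀(0.00721) ≈ -42.84 dB
∠G = 89.94° − 165.62° = -75.68°

-42.8 dB, -75.7°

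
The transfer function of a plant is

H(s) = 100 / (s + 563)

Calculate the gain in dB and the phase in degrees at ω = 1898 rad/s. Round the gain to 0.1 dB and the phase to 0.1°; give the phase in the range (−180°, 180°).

At s = jω = j1898:
pole (s+563): 563 + j1898 → |·| = √(563²+1898²) = √3919373 ≈ 1979.7, ∠ = arctan(1898/563) ≈ 73.48°
|H| = 100 / 1979.7 ≈ 0.050513
Gain = 20 log₁₀(0.050513) ≈ -25.93 dB
∠H = 0.00° − 73.48° = -73.48°

-25.9 dB, -73.5°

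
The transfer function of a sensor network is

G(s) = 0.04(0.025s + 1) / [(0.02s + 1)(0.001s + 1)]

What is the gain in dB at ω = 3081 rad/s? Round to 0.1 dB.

-36.2 dB

At ω = 3081 rad/s:
zero (1 + j3081·0.025) = 1 + j77.025 → |·| ≈ 77.031, ∠ ≈ 89.26°
pole (1 + j3081·0.02) = 1 + j61.62 → |·| ≈ 61.628, ∠ ≈ 89.07°
pole (1 + j3081·0.001) = 1 + j3.081 → |·| ≈ 3.2392, ∠ ≈ 72.02°
|G| = 0.04 · 77.031 / (61.628 · 3.2392) ≈ 0.015435
Gain = 20 log₁₀(0.015435) ≈ -36.23 dB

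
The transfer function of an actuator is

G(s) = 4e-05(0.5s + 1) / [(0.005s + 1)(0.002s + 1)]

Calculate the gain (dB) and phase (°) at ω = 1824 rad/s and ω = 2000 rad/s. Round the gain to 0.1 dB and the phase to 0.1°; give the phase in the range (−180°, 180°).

ω = 1824: -59.6 dB, -68.5°; ω = 2000: -60.3 dB, -70.3°

At ω = 1824 rad/s:
zero (1 + j1824·0.5) = 1 + j912 → |·| ≈ 912, ∠ ≈ 89.94°
pole (1 + j1824·0.005) = 1 + j9.12 → |·| ≈ 9.1747, ∠ ≈ 83.74°
pole (1 + j1824·0.002) = 1 + j3.648 → |·| ≈ 3.7826, ∠ ≈ 74.67°
|G| = 4e-05 · 912 / (9.1747 · 3.7826) ≈ 0.0010512
Gain = 20 log₁₀(0.0010512) ≈ -59.57 dB
∠G = (89.94°) − (83.74° + 74.67°) = -68.47°

At ω = 2000 rad/s:
zero (1 + j2000·0.5) = 1 + j1000 → |·| ≈ 1000, ∠ ≈ 89.94°
pole (1 + j2000·0.005) = 1 + j10 → |·| ≈ 10.05, ∠ ≈ 84.29°
pole (1 + j2000·0.002) = 1 + j4 → |·| ≈ 4.1231, ∠ ≈ 75.96°
|G| = 4e-05 · 1000 / (10.05 · 4.1231) ≈ 0.00096532
Gain = 20 log₁₀(0.00096532) ≈ -60.31 dB
∠G = (89.94°) − (84.29° + 75.96°) = -70.31°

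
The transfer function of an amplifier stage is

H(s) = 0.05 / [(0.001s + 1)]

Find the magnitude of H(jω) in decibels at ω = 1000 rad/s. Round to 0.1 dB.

At ω = 1000 rad/s:
pole (1 + j1000·0.001) = 1 + j1 → |·| ≈ 1.4142, ∠ ≈ 45.00°
|H| = 0.05 · 1 / (1.4142) ≈ 0.035356
Gain = 20 log₁₀(0.035356) ≈ -29.03 dB

-29.0 dB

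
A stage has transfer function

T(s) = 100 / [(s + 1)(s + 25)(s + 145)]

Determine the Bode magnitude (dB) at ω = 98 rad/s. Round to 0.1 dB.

At s = jω = j98:
pole (s+1): 1 + j98 → |·| = √(1²+98²) = √9605 ≈ 98.005, ∠ = arctan(98/1) ≈ 89.42°
pole (s+25): 25 + j98 → |·| = √(25²+98²) = √10229 ≈ 101.14, ∠ = arctan(98/25) ≈ 75.69°
pole (s+145): 145 + j98 → |·| = √(145²+98²) = √30629 ≈ 175.01, ∠ = arctan(98/145) ≈ 34.05°
|T| = 100 / 1.7347e+06 ≈ 5.7647e-05
Gain = 20 log₁₀(5.7647e-05) ≈ -84.78 dB

-84.8 dB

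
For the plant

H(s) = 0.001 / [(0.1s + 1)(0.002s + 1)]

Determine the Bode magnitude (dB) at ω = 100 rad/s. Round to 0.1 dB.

-80.2 dB

At ω = 100 rad/s:
pole (1 + j100·0.1) = 1 + j10 → |·| ≈ 10.05, ∠ ≈ 84.29°
pole (1 + j100·0.002) = 1 + j0.2 → |·| ≈ 1.0198, ∠ ≈ 11.31°
|H| = 0.001 · 1 / (10.05 · 1.0198) ≈ 9.7571e-05
Gain = 20 log₁₀(9.7571e-05) ≈ -80.21 dB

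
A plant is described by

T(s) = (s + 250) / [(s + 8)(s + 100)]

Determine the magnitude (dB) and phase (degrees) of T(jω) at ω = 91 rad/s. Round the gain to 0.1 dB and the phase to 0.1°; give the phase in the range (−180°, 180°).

At s = jω = j91:
zero (s+250): 250 + j91 → |·| = √(250²+91²) = √70781 ≈ 266.05, ∠ = arctan(91/250) ≈ 20.00°
pole (s+8): 8 + j91 → |·| = √(8²+91²) = √8345 ≈ 91.351, ∠ = arctan(91/8) ≈ 84.98°
pole (s+100): 100 + j91 → |·| = √(100²+91²) = √18281 ≈ 135.21, ∠ = arctan(91/100) ≈ 42.30°
|T| = 1 · 266.05 / 12352 ≈ 0.021539
Gain = 20 log₁₀(0.021539) ≈ -33.34 dB
∠T = 20.00° − 127.28° = -107.28°

-33.3 dB, -107.3°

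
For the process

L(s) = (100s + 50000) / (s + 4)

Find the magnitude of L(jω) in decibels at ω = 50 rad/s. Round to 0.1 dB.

Substitute s = j50:
Numerator: 100(j50) + 50000 = 50000 + j5000
Denominator: (j50) + 4 = 4 + j50
|N| = √(50000² + 5000²) ≈ 50249, ∠N ≈ 5.71°
|D| = √(4² + 50²) ≈ 50.16, ∠D ≈ 85.43°
|L| = 50249 / 50.16 ≈ 1001.8
Gain = 20 log₁₀(1001.8) ≈ 60.02 dB

60.0 dB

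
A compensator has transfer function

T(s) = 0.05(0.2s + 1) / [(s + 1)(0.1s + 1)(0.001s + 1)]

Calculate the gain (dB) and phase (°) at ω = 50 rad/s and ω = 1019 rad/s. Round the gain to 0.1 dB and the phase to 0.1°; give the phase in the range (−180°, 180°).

At ω = 50 rad/s:
zero (1 + j50·0.2) = 1 + j10 → |·| ≈ 10.05, ∠ ≈ 84.29°
pole (1 + j50·1) = 1 + j50 → |·| ≈ 50.01, ∠ ≈ 88.85°
pole (1 + j50·0.1) = 1 + j5 → |·| ≈ 5.099, ∠ ≈ 78.69°
pole (1 + j50·0.001) = 1 + j0.05 → |·| ≈ 1.0012, ∠ ≈ 2.86°
|T| = 0.05 · 10.05 / (50.01 · 5.099 · 1.0012) ≈ 0.0019682
Gain = 20 log₁₀(0.0019682) ≈ -54.12 dB
∠T = (84.29°) − (88.85° + 78.69° + 2.86°) = -86.11°

At ω = 1019 rad/s:
zero (1 + j1019·0.2) = 1 + j203.8 → |·| ≈ 203.8, ∠ ≈ 89.72°
pole (1 + j1019·1) = 1 + j1019 → |·| ≈ 1019, ∠ ≈ 89.94°
pole (1 + j1019·0.1) = 1 + j101.9 → |·| ≈ 101.9, ∠ ≈ 89.44°
pole (1 + j1019·0.001) = 1 + j1.019 → |·| ≈ 1.4277, ∠ ≈ 45.54°
|T| = 0.05 · 203.8 / (1019 · 101.9 · 1.4277) ≈ 6.8737e-05
Gain = 20 log₁₀(6.8737e-05) ≈ -83.26 dB
∠T = (89.72°) − (89.94° + 89.44° + 45.54°) = -135.20°

ω = 50: -54.1 dB, -86.1°; ω = 1019: -83.3 dB, -135.2°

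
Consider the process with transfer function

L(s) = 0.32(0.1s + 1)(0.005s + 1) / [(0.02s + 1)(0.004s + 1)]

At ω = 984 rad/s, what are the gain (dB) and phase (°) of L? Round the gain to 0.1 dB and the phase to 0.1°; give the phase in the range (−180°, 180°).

5.9 dB, 5.1°

At ω = 984 rad/s:
zero (1 + j984·0.1) = 1 + j98.4 → |·| ≈ 98.405, ∠ ≈ 89.42°
zero (1 + j984·0.005) = 1 + j4.92 → |·| ≈ 5.0206, ∠ ≈ 78.51°
pole (1 + j984·0.02) = 1 + j19.68 → |·| ≈ 19.705, ∠ ≈ 87.09°
pole (1 + j984·0.004) = 1 + j3.936 → |·| ≈ 4.061, ∠ ≈ 75.74°
|L| = 0.32 · 98.405 · 5.0206 / (19.705 · 4.061) ≈ 1.9757
Gain = 20 log₁₀(1.9757) ≈ 5.91 dB
∠L = (89.42° + 78.51°) − (87.09° + 75.74°) = 5.10°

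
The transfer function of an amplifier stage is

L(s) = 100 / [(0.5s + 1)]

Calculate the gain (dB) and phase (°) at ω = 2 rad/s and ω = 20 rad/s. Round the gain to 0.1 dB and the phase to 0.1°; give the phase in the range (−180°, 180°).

ω = 2: 37.0 dB, -45.0°; ω = 20: 20.0 dB, -84.3°

At ω = 2 rad/s:
pole (1 + j2·0.5) = 1 + j1 → |·| ≈ 1.4142, ∠ ≈ 45.00°
|L| = 100 · 1 / (1.4142) ≈ 70.711
Gain = 20 log₁₀(70.711) ≈ 36.99 dB
∠L = (0°) − (45.00°) = -45.00°

At ω = 20 rad/s:
pole (1 + j20·0.5) = 1 + j10 → |·| ≈ 10.05, ∠ ≈ 84.29°
|L| = 100 · 1 / (10.05) ≈ 9.9502
Gain = 20 log₁₀(9.9502) ≈ 19.96 dB
∠L = (0°) − (84.29°) = -84.29°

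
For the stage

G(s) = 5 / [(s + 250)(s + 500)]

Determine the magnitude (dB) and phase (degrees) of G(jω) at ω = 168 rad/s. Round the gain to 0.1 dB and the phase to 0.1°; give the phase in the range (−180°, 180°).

At s = jω = j168:
pole (s+250): 250 + j168 → |·| = √(250²+168²) = √90724 ≈ 301.2, ∠ = arctan(168/250) ≈ 33.90°
pole (s+500): 500 + j168 → |·| = √(500²+168²) = √278224 ≈ 527.47, ∠ = arctan(168/500) ≈ 18.57°
|G| = 5 / 1.5887e+05 ≈ 3.1472e-05
Gain = 20 log₁₀(3.1472e-05) ≈ -90.04 dB
∠G = 0.00° − 52.47° = -52.47°

-90.0 dB, -52.5°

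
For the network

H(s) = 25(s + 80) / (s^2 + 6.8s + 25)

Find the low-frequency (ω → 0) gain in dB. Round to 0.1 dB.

H(0) = 25·80 / 25 = 80
20 log₁₀(80) ≈ 38.06 dB

38.1 dB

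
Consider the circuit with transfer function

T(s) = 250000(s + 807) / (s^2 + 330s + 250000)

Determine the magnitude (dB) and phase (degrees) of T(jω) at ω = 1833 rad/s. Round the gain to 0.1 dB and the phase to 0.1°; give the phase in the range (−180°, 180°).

44.0 dB, -102.8°

At s = jω = j1833:
zero (s+807): 807 + j1833 → |·| = √(807²+1833²) = √4011138 ≈ 2002.8, ∠ = arctan(1833/807) ≈ 66.24°
quadratic: (j1833)² + 330·j1833 + 250000 = -3109889 + j604890 → |·| ≈ 3.1682e+06, ∠ ≈ 168.99°
|T| = 250000 · 2002.8 / 3.1682e+06 ≈ 158.04
Gain = 20 log₁₀(158.04) ≈ 43.98 dB
∠T = 66.24° − 168.99° = -102.75°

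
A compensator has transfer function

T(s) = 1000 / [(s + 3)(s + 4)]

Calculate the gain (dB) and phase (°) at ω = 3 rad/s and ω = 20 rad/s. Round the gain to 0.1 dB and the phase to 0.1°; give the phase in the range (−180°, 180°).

At s = jω = j3:
pole (s+3): 3 + j3 → |·| = √(3²+3²) = √18 ≈ 4.2426, ∠ = arctan(3/3) ≈ 45.00°
pole (s+4): 4 + j3 → |·| = √(4²+3²) = √25 ≈ 5, ∠ = arctan(3/4) ≈ 36.87°
|T| = 1000 / 21.213 ≈ 47.141
Gain = 20 log₁₀(47.141) ≈ 33.47 dB
∠T = 0.00° − 81.87° = -81.87°

At s = jω = j20:
pole (s+3): 3 + j20 → |·| = √(3²+20²) = √409 ≈ 20.224, ∠ = arctan(20/3) ≈ 81.47°
pole (s+4): 4 + j20 → |·| = √(4²+20²) = √416 ≈ 20.396, ∠ = arctan(20/4) ≈ 78.69°
|T| = 1000 / 412.49 ≈ 2.4243
Gain = 20 log₁₀(2.4243) ≈ 7.69 dB
∠T = 0.00° − 160.16° = -160.16°

ω = 3: 33.5 dB, -81.9°; ω = 20: 7.7 dB, -160.2°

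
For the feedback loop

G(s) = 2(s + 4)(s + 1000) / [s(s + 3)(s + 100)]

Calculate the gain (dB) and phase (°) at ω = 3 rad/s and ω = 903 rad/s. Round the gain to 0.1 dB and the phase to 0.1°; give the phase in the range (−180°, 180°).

At s = jω = j3:
zero (s+4): 4 + j3 → |·| = √(4²+3²) = √25 ≈ 5, ∠ = arctan(3/4) ≈ 36.87°
zero (s+1000): 1000 + j3 → |·| = √(1000²+3²) = √1000009 ≈ 1000, ∠ = arctan(3/1000) ≈ 0.17°
pole (s+3): 3 + j3 → |·| = √(3²+3²) = √18 ≈ 4.2426, ∠ = arctan(3/3) ≈ 45.00°
pole (s+100): 100 + j3 → |·| = √(100²+3²) = √10009 ≈ 100.04, ∠ = arctan(3/100) ≈ 1.72°
pole at origin: |s| = 3, ∠ = 90.00° (in denominator)
|G| = 2 · 5000 / 1273.3 ≈ 7.8536
Gain = 20 log₁₀(7.8536) ≈ 17.90 dB
∠G = 37.04° − 136.72° = -99.68°

At s = jω = j903:
zero (s+4): 4 + j903 → |·| = √(4²+903²) = √815425 ≈ 903.01, ∠ = arctan(903/4) ≈ 89.75°
zero (s+1000): 1000 + j903 → |·| = √(1000²+903²) = √1815409 ≈ 1347.4, ∠ = arctan(903/1000) ≈ 42.08°
pole (s+3): 3 + j903 → |·| = √(3²+903²) = √815418 ≈ 903, ∠ = arctan(903/3) ≈ 89.81°
pole (s+100): 100 + j903 → |·| = √(100²+903²) = √825409 ≈ 908.52, ∠ = arctan(903/100) ≈ 83.68°
pole at origin: |s| = 903, ∠ = 90.00° (in denominator)
|G| = 2 · 1.2167e+06 / 7.4082e+08 ≈ 0.0032847
Gain = 20 log₁₀(0.0032847) ≈ -49.67 dB
∠G = 131.83° − 263.49° = -131.66°

ω = 3: 17.9 dB, -99.7°; ω = 903: -49.7 dB, -131.7°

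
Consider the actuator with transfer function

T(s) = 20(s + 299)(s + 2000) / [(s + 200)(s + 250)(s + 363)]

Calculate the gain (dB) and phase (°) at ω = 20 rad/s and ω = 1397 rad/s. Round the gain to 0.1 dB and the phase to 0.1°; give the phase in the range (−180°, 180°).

At s = jω = j20:
zero (s+299): 299 + j20 → |·| = √(299²+20²) = √89801 ≈ 299.67, ∠ = arctan(20/299) ≈ 3.83°
zero (s+2000): 2000 + j20 → |·| = √(2000²+20²) = √4000400 ≈ 2000.1, ∠ = arctan(20/2000) ≈ 0.57°
pole (s+200): 200 + j20 → |·| = √(200²+20²) = √40400 ≈ 201, ∠ = arctan(20/200) ≈ 5.71°
pole (s+250): 250 + j20 → |·| = √(250²+20²) = √62900 ≈ 250.8, ∠ = arctan(20/250) ≈ 4.57°
pole (s+363): 363 + j20 → |·| = √(363²+20²) = √132169 ≈ 363.55, ∠ = arctan(20/363) ≈ 3.15°
|T| = 20 · 5.9937e+05 / 1.8327e+07 ≈ 0.65408
Gain = 20 log₁₀(0.65408) ≈ -3.69 dB
∠T = 4.40° − 13.43° = -9.03°

At s = jω = j1397:
zero (s+299): 299 + j1397 → |·| = √(299²+1397²) = √2041010 ≈ 1428.6, ∠ = arctan(1397/299) ≈ 77.92°
zero (s+2000): 2000 + j1397 → |·| = √(2000²+1397²) = √5951609 ≈ 2439.6, ∠ = arctan(1397/2000) ≈ 34.93°
pole (s+200): 200 + j1397 → |·| = √(200²+1397²) = √1991609 ≈ 1411.2, ∠ = arctan(1397/200) ≈ 81.85°
pole (s+250): 250 + j1397 → |·| = √(250²+1397²) = √2014109 ≈ 1419.2, ∠ = arctan(1397/250) ≈ 79.85°
pole (s+363): 363 + j1397 → |·| = √(363²+1397²) = √2083378 ≈ 1443.4, ∠ = arctan(1397/363) ≈ 75.43°
|T| = 20 · 3.4852e+06 / 2.8908e+09 ≈ 0.024112
Gain = 20 log₁₀(0.024112) ≈ -32.36 dB
∠T = 112.85° − 237.13° = -124.28°

ω = 20: -3.7 dB, -9.0°; ω = 1397: -32.4 dB, -124.3°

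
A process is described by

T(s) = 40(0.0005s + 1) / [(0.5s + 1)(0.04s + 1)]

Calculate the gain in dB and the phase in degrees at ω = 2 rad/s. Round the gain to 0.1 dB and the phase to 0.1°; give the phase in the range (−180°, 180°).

29.0 dB, -49.5°

At ω = 2 rad/s:
zero (1 + j2·0.0005) = 1 + j0.001 → |·| ≈ 1, ∠ ≈ 0.06°
pole (1 + j2·0.5) = 1 + j1 → |·| ≈ 1.4142, ∠ ≈ 45.00°
pole (1 + j2·0.04) = 1 + j0.08 → |·| ≈ 1.0032, ∠ ≈ 4.57°
|T| = 40 · 1 / (1.4142 · 1.0032) ≈ 28.194
Gain = 20 log₁₀(28.194) ≈ 29.00 dB
∠T = (0.06°) − (45.00° + 4.57°) = -49.51°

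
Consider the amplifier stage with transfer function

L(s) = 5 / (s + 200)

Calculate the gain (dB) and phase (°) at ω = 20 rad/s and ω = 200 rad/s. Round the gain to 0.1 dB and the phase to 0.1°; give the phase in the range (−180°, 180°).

ω = 20: -32.1 dB, -5.7°; ω = 200: -35.1 dB, -45.0°

At s = jω = j20:
pole (s+200): 200 + j20 → |·| = √(200²+20²) = √40400 ≈ 201, ∠ = arctan(20/200) ≈ 5.71°
|L| = 5 / 201 ≈ 0.024876
Gain = 20 log₁₀(0.024876) ≈ -32.08 dB
∠L = 0.00° − 5.71° = -5.71°

At s = jω = j200:
pole (s+200): 200 + j200 → |·| = √(200²+200²) = √80000 ≈ 282.84, ∠ = arctan(200/200) ≈ 45.00°
|L| = 5 / 282.84 ≈ 0.017678
Gain = 20 log₁₀(0.017678) ≈ -35.05 dB
∠L = 0.00° − 45.00° = -45.00°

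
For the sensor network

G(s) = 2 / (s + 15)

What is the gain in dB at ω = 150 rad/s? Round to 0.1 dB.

At s = jω = j150:
pole (s+15): 15 + j150 → |·| = √(15²+150²) = √22725 ≈ 150.75, ∠ = arctan(150/15) ≈ 84.29°
|G| = 2 / 150.75 ≈ 0.013267
Gain = 20 log₁₀(0.013267) ≈ -37.54 dB

-37.5 dB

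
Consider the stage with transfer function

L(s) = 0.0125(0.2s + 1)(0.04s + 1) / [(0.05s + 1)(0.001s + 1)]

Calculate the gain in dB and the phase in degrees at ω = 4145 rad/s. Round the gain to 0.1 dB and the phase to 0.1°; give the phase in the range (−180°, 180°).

5.8 dB, 13.4°

At ω = 4145 rad/s:
zero (1 + j4145·0.2) = 1 + j829 → |·| ≈ 829, ∠ ≈ 89.93°
zero (1 + j4145·0.04) = 1 + j165.8 → |·| ≈ 165.8, ∠ ≈ 89.65°
pole (1 + j4145·0.05) = 1 + j207.25 → |·| ≈ 207.25, ∠ ≈ 89.72°
pole (1 + j4145·0.001) = 1 + j4.145 → |·| ≈ 4.2639, ∠ ≈ 76.44°
|L| = 0.0125 · 829 · 165.8 / (207.25 · 4.2639) ≈ 1.9442
Gain = 20 log₁₀(1.9442) ≈ 5.77 dB
∠L = (89.93° + 89.65°) − (89.72° + 76.44°) = 13.42°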